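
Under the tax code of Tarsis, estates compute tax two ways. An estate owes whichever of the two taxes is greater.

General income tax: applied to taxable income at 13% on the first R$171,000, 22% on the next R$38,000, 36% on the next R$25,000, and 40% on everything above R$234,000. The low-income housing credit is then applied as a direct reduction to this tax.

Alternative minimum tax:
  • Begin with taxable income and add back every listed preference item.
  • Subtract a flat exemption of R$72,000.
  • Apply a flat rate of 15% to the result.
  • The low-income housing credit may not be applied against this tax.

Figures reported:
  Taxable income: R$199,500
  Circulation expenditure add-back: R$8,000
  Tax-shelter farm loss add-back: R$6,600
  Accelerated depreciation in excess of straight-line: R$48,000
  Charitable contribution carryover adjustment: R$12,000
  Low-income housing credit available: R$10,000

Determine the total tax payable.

R$30,315

Alternative minimum tax:
  Adjusted income: R$199,500 + R$8,000 + R$6,600 + R$48,000 + R$12,000 = R$274,100
  Less exemption R$72,000 → base R$202,100
  R$202,100 × 15% = R$30,315

General income tax:
  R$171,000 × 13% = R$22,230
  R$28,500 × 22% = R$6,270
  → R$28,500
  Less low-income housing credit R$10,000 → R$18,500

R$30,315 > R$18,500, so the alternative minimum tax is the binding amount.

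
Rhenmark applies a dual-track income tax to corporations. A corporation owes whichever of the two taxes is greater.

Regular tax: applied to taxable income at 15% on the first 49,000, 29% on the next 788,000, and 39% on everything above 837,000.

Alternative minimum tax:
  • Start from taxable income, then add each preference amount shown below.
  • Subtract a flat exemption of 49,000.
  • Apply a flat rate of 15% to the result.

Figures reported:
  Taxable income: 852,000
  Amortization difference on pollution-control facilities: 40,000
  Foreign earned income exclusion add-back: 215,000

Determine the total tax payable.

241,720

Alternative minimum tax:
  Adjusted income: 852,000 + 40,000 + 215,000 = 1,107,000
  Less exemption 49,000 → base 1,058,000
  1,058,000 × 15% = 158,700

Regular tax:
  49,000 × 15% = 7,350
  788,000 × 29% = 228,520
  15,000 × 39% = 5,850
  → 241,720

241,720 > 158,700, so the regular tax governs.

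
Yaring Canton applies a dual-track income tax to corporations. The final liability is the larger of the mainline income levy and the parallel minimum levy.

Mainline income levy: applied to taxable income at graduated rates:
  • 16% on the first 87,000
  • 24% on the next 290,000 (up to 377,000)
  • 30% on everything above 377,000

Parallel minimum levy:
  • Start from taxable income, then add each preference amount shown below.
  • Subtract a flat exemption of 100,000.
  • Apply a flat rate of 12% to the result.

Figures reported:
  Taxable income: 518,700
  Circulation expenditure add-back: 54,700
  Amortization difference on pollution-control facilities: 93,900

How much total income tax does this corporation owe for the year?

Mainline income levy:
  87,000 × 16% = 13,920
  290,000 × 24% = 69,600
  141,700 × 30% = 42,510
  → 126,030

Parallel minimum levy:
  Adjusted income: 518,700 + 54,700 + 93,900 = 667,300
  Less exemption 100,000 → base 567,300
  567,300 × 12% = 68,076

126,030 > 68,076, so the mainline income levy governs.

126,030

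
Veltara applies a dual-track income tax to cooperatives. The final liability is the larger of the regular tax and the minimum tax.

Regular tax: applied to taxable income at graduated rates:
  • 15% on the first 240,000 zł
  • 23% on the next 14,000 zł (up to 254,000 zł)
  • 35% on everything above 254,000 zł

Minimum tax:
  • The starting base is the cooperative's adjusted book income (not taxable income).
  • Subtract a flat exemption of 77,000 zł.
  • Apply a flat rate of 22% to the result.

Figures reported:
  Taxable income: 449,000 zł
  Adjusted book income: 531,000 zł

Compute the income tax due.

Minimum tax:
  Base (adjusted book income): 531,000 zł
  Less exemption 77,000 zł → base 454,000 zł
  454,000 zł × 22% = 99,880 zł

Regular tax:
  240,000 zł × 15% = 36,000 zł
  14,000 zł × 23% = 3,220 zł
  195,000 zł × 35% = 68,250 zł
  → 107,470 zł

107,470 zł > 99,880 zł, so the regular tax governs.

107,470 zł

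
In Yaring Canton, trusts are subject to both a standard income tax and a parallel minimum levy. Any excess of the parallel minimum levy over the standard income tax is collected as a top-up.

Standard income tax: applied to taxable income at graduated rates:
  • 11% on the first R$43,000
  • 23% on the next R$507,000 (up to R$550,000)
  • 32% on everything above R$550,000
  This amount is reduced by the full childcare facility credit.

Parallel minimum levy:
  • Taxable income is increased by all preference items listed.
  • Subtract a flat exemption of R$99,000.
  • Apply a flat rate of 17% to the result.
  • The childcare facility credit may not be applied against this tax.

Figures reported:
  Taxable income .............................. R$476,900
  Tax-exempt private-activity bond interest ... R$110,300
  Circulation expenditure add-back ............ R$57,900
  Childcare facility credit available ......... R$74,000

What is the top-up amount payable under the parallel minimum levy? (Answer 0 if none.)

R$62,310

Parallel minimum levy:
  Adjusted income: R$476,900 + R$110,300 + R$57,900 = R$645,100
  Less exemption R$99,000 → base R$546,100
  R$546,100 × 17% = R$92,837

Standard income tax:
  R$43,000 × 11% = R$4,730
  R$433,900 × 23% = R$99,797
  → R$104,527
  Less childcare facility credit R$74,000 → R$30,527

Excess of parallel minimum levy over standard income tax: R$92,837 − R$30,527 = R$62,310.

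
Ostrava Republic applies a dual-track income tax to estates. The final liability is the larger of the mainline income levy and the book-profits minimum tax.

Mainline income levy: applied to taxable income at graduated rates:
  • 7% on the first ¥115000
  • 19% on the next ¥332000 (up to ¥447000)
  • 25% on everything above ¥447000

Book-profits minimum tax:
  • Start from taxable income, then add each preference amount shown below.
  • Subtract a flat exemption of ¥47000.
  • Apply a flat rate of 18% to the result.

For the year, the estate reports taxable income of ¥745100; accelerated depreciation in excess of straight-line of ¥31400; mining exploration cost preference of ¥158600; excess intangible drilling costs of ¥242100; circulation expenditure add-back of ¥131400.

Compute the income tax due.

Mainline income levy:
  ¥115000 × 7% = ¥8050
  ¥332000 × 19% = ¥63080
  ¥298100 × 25% = ¥74525
  → ¥145655

Book-profits minimum tax:
  Adjusted income: ¥745100 + ¥31400 + ¥158600 + ¥242100 + ¥131400 = ¥1308600
  Less exemption ¥47000 → base ¥1261600
  ¥1261600 × 18% = ¥227088

¥227088 > ¥145655, so the book-profits minimum tax is the binding amount.

¥227088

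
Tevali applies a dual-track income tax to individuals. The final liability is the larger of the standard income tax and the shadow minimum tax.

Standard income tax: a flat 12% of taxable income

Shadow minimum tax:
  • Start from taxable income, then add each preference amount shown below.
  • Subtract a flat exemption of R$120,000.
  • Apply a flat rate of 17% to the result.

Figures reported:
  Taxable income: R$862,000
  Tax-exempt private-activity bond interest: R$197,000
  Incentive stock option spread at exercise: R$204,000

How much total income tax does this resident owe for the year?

Standard income tax:
  R$862,000 × 12% = R$103,440

Shadow minimum tax:
  Adjusted income: R$862,000 + R$197,000 + R$204,000 = R$1,263,000
  Less exemption R$120,000 → base R$1,143,000
  R$1,143,000 × 17% = R$194,310

R$194,310 > R$103,440, so the shadow minimum tax is the binding amount.

R$194,310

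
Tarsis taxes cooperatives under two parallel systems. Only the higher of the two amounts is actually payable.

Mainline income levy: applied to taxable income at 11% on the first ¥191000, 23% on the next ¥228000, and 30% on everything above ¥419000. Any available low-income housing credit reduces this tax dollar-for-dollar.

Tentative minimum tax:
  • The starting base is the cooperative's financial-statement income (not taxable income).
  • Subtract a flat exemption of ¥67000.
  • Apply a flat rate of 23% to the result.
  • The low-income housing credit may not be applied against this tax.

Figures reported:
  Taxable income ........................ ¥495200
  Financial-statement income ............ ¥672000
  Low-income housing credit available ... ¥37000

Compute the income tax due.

¥139150

Mainline income levy:
  ¥191000 × 11% = ¥21010
  ¥228000 × 23% = ¥52440
  ¥76200 × 30% = ¥22860
  → ¥96310
  Less low-income housing credit ¥37000 → ¥59310

Tentative minimum tax:
  Base (financial-statement income): ¥672000
  Less exemption ¥67000 → base ¥605000
  ¥605000 × 23% = ¥139150

¥139150 > ¥59310, so the tentative minimum tax is the binding amount.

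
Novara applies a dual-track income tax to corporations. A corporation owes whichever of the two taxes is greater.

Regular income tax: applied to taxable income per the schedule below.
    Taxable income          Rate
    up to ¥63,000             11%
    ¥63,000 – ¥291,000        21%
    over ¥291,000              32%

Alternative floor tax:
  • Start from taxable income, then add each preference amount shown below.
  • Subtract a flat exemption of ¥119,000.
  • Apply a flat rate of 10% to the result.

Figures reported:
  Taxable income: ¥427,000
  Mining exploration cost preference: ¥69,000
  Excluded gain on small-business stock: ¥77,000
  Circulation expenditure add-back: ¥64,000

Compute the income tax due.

Alternative floor tax:
  Adjusted income: ¥427,000 + ¥69,000 + ¥77,000 + ¥64,000 = ¥637,000
  Less exemption ¥119,000 → base ¥518,000
  ¥518,000 × 10% = ¥51,800

Regular income tax:
  ¥63,000 × 11% = ¥6,930
  ¥228,000 × 21% = ¥47,880
  ¥136,000 × 32% = ¥43,520
  → ¥98,330

¥98,330 > ¥51,800, so the regular income tax governs.

¥98,330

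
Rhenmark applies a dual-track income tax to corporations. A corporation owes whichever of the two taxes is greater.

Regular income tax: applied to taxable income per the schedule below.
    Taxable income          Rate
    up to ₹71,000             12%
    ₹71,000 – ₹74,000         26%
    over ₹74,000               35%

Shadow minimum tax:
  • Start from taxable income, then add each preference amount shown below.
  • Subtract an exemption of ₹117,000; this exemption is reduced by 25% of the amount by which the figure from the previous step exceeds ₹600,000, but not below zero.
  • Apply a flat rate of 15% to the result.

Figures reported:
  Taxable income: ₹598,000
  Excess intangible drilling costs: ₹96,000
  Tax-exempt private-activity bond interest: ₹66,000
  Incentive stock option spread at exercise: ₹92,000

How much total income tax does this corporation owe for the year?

₹192,700

Regular income tax:
  ₹71,000 × 12% = ₹8,520
  ₹3,000 × 26% = ₹780
  ₹524,000 × 35% = ₹183,400
  → ₹192,700

Shadow minimum tax:
  Adjusted income: ₹598,000 + ₹96,000 + ₹66,000 + ₹92,000 = ₹852,000
  Exemption: ₹117,000 − 25% × (₹852,000 − ₹600,000) = ₹117,000 − ₹63,000 = ₹54,000
  Base: ₹852,000 − ₹54,000 = ₹798,000
  ₹798,000 × 15% = ₹119,700

₹192,700 > ₹119,700, so the regular income tax governs.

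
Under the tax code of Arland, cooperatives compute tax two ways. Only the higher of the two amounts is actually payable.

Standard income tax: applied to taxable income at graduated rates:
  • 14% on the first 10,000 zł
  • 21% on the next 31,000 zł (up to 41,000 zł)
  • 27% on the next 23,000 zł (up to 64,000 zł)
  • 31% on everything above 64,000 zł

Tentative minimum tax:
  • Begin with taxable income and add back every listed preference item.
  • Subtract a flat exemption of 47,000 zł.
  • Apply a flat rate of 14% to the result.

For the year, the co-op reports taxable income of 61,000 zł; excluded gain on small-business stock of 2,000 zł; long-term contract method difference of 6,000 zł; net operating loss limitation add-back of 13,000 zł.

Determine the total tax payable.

Standard income tax:
  10,000 zł × 14% = 1,400 zł
  31,000 zł × 21% = 6,510 zł
  20,000 zł × 27% = 5,400 zł
  → 13,310 zł

Tentative minimum tax:
  Adjusted income: 61,000 zł + 2,000 zł + 6,000 zł + 13,000 zł = 82,000 zł
  Less exemption 47,000 zł → base 35,000 zł
  35,000 zł × 14% = 4,900 zł

13,310 zł > 4,900 zł, so the standard income tax governs.

13,310 zł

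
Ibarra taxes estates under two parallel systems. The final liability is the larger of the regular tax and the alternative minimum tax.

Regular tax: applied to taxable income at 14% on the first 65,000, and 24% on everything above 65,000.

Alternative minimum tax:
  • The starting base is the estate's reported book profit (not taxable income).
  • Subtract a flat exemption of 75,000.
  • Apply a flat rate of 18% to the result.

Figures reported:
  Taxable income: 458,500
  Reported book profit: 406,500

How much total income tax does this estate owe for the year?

103,540

Alternative minimum tax:
  Base (reported book profit): 406,500
  Less exemption 75,000 → base 331,500
  331,500 × 18% = 59,670

Regular tax:
  65,000 × 14% = 9,100
  393,500 × 24% = 94,440
  → 103,540

103,540 > 59,670, so the regular tax governs.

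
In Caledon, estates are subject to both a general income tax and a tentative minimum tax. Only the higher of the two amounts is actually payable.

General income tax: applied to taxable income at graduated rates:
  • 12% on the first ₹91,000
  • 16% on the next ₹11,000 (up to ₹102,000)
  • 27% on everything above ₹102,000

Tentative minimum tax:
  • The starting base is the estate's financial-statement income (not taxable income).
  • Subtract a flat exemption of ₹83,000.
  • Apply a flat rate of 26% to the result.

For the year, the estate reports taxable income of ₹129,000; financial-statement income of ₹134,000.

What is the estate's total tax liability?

₹19,970

Tentative minimum tax:
  Base (financial-statement income): ₹134,000
  Less exemption ₹83,000 → base ₹51,000
  ₹51,000 × 26% = ₹13,260

General income tax:
  ₹91,000 × 12% = ₹10,920
  ₹11,000 × 16% = ₹1,760
  ₹27,000 × 27% = ₹7,290
  → ₹19,970

₹19,970 > ₹13,260, so the general income tax governs.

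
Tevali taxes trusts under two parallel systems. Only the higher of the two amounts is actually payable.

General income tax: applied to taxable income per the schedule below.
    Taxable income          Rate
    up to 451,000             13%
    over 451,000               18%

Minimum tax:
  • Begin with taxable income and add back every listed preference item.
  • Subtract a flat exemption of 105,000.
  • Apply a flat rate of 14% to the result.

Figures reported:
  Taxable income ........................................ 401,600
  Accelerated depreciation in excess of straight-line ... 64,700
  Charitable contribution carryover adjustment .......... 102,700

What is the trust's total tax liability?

General income tax:
  401,600 × 13% = 52,208

Minimum tax:
  Adjusted income: 401,600 + 64,700 + 102,700 = 569,000
  Less exemption 105,000 → base 464,000
  464,000 × 14% = 64,960

64,960 > 52,208, so the minimum tax is the binding amount.

64,960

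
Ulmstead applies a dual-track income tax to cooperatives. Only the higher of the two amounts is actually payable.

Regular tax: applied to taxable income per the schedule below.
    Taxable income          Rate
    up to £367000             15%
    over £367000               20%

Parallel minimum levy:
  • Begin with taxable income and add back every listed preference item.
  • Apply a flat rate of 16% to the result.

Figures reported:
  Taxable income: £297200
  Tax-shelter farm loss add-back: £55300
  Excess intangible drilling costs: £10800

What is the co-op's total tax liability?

Parallel minimum levy:
  Adjusted income: £297200 + £55300 + £10800 = £363300
  £363300 × 16% = £58128

Regular tax:
  £297200 × 15% = £44580

£58128 > £44580, so the parallel minimum levy is the binding amount.

£58128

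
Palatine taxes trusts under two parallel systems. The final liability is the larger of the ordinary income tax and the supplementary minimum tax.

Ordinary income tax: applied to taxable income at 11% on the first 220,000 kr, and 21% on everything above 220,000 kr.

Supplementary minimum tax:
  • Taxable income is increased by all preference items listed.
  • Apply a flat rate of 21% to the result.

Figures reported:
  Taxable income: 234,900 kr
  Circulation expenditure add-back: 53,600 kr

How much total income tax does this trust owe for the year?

Supplementary minimum tax:
  Adjusted income: 234,900 kr + 53,600 kr = 288,500 kr
  288,500 kr × 21% = 60,585 kr

Ordinary income tax:
  220,000 kr × 11% = 24,200 kr
  14,900 kr × 21% = 3,129 kr
  → 27,329 kr

60,585 kr > 27,329 kr, so the supplementary minimum tax is the binding amount.

60,585 kr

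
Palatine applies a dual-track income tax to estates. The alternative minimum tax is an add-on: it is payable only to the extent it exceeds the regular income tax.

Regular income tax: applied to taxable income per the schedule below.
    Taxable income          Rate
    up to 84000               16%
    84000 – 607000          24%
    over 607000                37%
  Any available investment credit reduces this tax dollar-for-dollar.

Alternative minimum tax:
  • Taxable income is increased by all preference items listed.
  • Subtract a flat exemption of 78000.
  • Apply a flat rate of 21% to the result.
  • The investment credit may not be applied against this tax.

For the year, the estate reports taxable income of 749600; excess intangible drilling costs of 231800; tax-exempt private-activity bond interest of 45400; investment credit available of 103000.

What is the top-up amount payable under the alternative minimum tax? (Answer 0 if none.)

Alternative minimum tax:
  Adjusted income: 749600 + 231800 + 45400 = 1026800
  Less exemption 78000 → base 948800
  948800 × 21% = 199248

Regular income tax:
  84000 × 16% = 13440
  523000 × 24% = 125520
  142600 × 37% = 52762
  → 191722
  Less investment credit 103000 → 88722

Excess of alternative minimum tax over regular income tax: 199248 − 88722 = 110526.

110526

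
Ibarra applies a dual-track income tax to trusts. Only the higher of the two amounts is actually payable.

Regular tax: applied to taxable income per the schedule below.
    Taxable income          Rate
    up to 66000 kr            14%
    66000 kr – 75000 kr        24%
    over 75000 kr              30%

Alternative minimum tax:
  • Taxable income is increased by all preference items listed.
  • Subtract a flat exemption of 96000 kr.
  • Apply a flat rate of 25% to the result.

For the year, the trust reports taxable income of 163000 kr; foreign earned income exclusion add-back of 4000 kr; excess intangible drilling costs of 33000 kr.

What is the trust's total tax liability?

37800 kr

Regular tax:
  66000 kr × 14% = 9240 kr
  9000 kr × 24% = 2160 kr
  88000 kr × 30% = 26400 kr
  → 37800 kr

Alternative minimum tax:
  Adjusted income: 163000 kr + 4000 kr + 33000 kr = 200000 kr
  Less exemption 96000 kr → base 104000 kr
  104000 kr × 25% = 26000 kr

37800 kr > 26000 kr, so the regular tax governs.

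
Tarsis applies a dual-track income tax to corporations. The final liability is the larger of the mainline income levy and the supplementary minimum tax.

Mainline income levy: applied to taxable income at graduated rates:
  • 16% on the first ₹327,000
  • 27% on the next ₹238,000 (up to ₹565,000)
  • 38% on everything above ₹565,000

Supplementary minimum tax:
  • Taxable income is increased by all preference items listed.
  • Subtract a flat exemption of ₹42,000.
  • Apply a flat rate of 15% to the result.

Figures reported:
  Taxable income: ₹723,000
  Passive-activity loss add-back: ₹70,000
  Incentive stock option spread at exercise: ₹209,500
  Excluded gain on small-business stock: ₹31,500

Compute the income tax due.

Mainline income levy:
  ₹327,000 × 16% = ₹52,320
  ₹238,000 × 27% = ₹64,260
  ₹158,000 × 38% = ₹60,040
  → ₹176,620

Supplementary minimum tax:
  Adjusted income: ₹723,000 + ₹70,000 + ₹209,500 + ₹31,500 = ₹1,034,000
  Less exemption ₹42,000 → base ₹992,000
  ₹992,000 × 15% = ₹148,800

₹176,620 > ₹148,800, so the mainline income levy governs.

₹176,620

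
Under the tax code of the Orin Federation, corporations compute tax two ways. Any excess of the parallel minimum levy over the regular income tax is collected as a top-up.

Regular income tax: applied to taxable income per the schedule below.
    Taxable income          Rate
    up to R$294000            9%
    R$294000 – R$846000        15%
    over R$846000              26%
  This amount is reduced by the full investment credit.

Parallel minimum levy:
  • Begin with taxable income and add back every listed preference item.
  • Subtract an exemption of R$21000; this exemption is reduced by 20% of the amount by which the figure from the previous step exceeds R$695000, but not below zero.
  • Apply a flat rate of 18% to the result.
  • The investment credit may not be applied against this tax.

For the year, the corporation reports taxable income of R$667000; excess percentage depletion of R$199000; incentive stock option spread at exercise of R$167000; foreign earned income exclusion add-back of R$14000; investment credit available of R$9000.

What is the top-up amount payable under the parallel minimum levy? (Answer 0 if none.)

R$115050

Parallel minimum levy:
  Adjusted income: R$667000 + R$199000 + R$167000 + R$14000 = R$1047000
  Exemption: 20% × (R$1047000 − R$695000) = R$70400 ≥ R$21000, so the exemption is fully phased out
  Base: R$1047000 − R$0 = R$1047000
  R$1047000 × 18% = R$188460

Regular income tax:
  R$294000 × 9% = R$26460
  R$373000 × 15% = R$55950
  → R$82410
  Less investment credit R$9000 → R$73410

Excess of parallel minimum levy over regular income tax: R$188460 − R$73410 = R$115050.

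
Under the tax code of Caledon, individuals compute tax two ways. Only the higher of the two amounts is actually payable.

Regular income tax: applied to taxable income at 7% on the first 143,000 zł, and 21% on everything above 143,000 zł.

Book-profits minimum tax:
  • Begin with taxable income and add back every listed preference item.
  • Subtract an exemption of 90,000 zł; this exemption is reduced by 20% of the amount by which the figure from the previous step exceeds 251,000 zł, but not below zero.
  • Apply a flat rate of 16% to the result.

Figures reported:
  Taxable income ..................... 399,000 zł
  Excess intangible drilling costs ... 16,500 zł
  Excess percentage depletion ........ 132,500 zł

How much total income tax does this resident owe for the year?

82,784 zł

Book-profits minimum tax:
  Adjusted income: 399,000 zł + 16,500 zł + 132,500 zł = 548,000 zł
  Exemption: 90,000 zł − 20% × (548,000 zł − 251,000 zł) = 90,000 zł − 59,400 zł = 30,600 zł
  Base: 548,000 zł − 30,600 zł = 517,400 zł
  517,400 zł × 16% = 82,784 zł

Regular income tax:
  143,000 zł × 7% = 10,010 zł
  256,000 zł × 21% = 53,760 zł
  → 63,770 zł

82,784 zł > 63,770 zł, so the book-profits minimum tax is the binding amount.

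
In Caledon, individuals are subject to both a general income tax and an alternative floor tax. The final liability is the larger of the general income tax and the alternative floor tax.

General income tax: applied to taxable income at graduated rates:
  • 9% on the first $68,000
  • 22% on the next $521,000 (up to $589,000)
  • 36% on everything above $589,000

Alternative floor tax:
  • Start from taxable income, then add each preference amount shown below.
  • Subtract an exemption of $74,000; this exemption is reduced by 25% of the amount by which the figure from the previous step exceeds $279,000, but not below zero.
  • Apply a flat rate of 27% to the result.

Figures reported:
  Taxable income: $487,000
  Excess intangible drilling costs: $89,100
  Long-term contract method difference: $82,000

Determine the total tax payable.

$177,687

Alternative floor tax:
  Adjusted income: $487,000 + $89,100 + $82,000 = $658,100
  Exemption: 25% × ($658,100 − $279,000) = $94,775 ≥ $74,000, so the exemption is fully phased out
  Base: $658,100 − $0 = $658,100
  $658,100 × 27% = $177,687

General income tax:
  $68,000 × 9% = $6,120
  $419,000 × 22% = $92,180
  → $98,300

$177,687 > $98,300, so the alternative floor tax is the binding amount.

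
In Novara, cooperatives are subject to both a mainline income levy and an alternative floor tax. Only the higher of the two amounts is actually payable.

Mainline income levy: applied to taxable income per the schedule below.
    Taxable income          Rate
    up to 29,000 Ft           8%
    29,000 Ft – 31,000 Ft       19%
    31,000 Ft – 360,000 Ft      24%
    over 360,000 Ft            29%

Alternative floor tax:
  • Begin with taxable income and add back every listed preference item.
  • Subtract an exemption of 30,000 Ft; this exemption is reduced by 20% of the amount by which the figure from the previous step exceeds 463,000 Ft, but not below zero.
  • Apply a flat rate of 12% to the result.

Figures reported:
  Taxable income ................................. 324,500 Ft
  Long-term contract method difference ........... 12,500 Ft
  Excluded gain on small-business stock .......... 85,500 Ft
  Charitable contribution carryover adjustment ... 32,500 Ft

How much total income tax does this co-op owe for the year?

73,140 Ft

Mainline income levy:
  29,000 Ft × 8% = 2,320 Ft
  2,000 Ft × 19% = 380 Ft
  293,500 Ft × 24% = 70,440 Ft
  → 73,140 Ft

Alternative floor tax:
  Adjusted income: 324,500 Ft + 12,500 Ft + 85,500 Ft + 32,500 Ft = 455,000 Ft
  Exemption: 455,000 Ft ≤ 463,000 Ft, so full 30,000 Ft applies
  Base: 455,000 Ft − 30,000 Ft = 425,000 Ft
  425,000 Ft × 12% = 51,000 Ft

73,140 Ft > 51,000 Ft, so the mainline income levy governs.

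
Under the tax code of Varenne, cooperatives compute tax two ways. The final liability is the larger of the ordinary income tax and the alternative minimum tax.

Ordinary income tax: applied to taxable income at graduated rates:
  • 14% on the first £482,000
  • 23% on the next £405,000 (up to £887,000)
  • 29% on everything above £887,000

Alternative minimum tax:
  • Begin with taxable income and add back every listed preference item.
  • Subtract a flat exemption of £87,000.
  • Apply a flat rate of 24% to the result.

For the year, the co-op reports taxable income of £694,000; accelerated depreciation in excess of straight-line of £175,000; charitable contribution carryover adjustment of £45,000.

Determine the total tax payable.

Ordinary income tax:
  £482,000 × 14% = £67,480
  £212,000 × 23% = £48,760
  → £116,240

Alternative minimum tax:
  Adjusted income: £694,000 + £175,000 + £45,000 = £914,000
  Less exemption £87,000 → base £827,000
  £827,000 × 24% = £198,480

£198,480 > £116,240, so the alternative minimum tax is the binding amount.

£198,480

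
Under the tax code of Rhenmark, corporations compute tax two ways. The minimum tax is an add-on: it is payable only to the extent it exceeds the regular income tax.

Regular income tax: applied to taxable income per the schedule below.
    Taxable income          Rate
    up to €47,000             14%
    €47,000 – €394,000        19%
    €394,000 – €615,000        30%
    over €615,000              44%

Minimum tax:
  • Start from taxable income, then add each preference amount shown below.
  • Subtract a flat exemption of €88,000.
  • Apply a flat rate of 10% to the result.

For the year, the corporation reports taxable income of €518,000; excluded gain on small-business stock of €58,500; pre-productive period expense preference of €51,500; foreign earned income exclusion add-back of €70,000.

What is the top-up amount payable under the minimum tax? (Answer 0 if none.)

€0

Minimum tax:
  Adjusted income: €518,000 + €58,500 + €51,500 + €70,000 = €698,000
  Less exemption €88,000 → base €610,000
  €610,000 × 10% = €61,000

Regular income tax:
  €47,000 × 14% = €6,580
  €347,000 × 19% = €65,930
  €124,000 × 30% = €37,200
  → €109,710

€61,000 ≤ €109,710, so no add-on is due.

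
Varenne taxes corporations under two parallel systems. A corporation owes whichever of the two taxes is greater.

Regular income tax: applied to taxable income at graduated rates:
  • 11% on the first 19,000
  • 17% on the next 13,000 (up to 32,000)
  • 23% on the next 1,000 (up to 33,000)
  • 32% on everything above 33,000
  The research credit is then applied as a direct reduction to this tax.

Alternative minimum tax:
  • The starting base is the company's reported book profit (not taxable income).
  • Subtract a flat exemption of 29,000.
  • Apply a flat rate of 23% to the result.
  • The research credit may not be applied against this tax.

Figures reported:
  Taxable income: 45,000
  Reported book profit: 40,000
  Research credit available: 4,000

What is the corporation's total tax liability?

4,370

Alternative minimum tax:
  Base (reported book profit): 40,000
  Less exemption 29,000 → base 11,000
  11,000 × 23% = 2,530

Regular income tax:
  19,000 × 11% = 2,090
  13,000 × 17% = 2,210
  1,000 × 23% = 230
  12,000 × 32% = 3,840
  → 8,370
  Less research credit 4,000 → 4,370

4,370 > 2,530, so the regular income tax governs.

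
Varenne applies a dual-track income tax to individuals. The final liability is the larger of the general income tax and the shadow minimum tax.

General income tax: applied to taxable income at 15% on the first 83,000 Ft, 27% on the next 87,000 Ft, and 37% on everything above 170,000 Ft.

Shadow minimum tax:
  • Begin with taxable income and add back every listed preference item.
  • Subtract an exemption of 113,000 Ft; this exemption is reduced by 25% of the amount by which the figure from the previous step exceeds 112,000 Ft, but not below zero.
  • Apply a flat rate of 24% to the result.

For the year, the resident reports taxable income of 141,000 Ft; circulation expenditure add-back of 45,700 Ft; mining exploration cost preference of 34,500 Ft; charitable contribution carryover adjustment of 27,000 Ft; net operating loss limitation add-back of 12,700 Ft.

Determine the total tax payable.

44,430 Ft

Shadow minimum tax:
  Adjusted income: 141,000 Ft + 45,700 Ft + 34,500 Ft + 27,000 Ft + 12,700 Ft = 260,900 Ft
  Exemption: 113,000 Ft − 25% × (260,900 Ft − 112,000 Ft) = 113,000 Ft − 37,225 Ft = 75,775 Ft
  Base: 260,900 Ft − 75,775 Ft = 185,125 Ft
  185,125 Ft × 24% = 44,430 Ft

General income tax:
  83,000 Ft × 15% = 12,450 Ft
  58,000 Ft × 27% = 15,660 Ft
  → 28,110 Ft

44,430 Ft > 28,110 Ft, so the shadow minimum tax is the binding amount.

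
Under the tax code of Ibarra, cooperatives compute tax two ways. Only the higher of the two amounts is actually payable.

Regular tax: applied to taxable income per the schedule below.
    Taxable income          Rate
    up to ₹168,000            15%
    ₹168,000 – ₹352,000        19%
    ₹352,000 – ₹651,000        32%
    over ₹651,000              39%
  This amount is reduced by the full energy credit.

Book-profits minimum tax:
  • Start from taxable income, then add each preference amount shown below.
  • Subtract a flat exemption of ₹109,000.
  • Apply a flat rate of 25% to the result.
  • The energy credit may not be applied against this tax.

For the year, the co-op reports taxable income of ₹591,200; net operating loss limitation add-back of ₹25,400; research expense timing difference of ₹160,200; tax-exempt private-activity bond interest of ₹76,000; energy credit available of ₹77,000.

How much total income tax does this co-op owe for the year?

₹185,950

Book-profits minimum tax:
  Adjusted income: ₹591,200 + ₹25,400 + ₹160,200 + ₹76,000 = ₹852,800
  Less exemption ₹109,000 → base ₹743,800
  ₹743,800 × 25% = ₹185,950

Regular tax:
  ₹168,000 × 15% = ₹25,200
  ₹184,000 × 19% = ₹34,960
  ₹239,200 × 32% = ₹76,544
  → ₹136,704
  Less energy credit ₹77,000 → ₹59,704

₹185,950 > ₹59,704, so the book-profits minimum tax is the binding amount.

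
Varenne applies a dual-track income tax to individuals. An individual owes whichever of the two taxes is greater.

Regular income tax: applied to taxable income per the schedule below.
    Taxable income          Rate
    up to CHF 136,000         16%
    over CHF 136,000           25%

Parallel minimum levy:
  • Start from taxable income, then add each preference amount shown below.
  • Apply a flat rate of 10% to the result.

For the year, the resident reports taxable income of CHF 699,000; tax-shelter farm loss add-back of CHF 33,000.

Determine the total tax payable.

CHF 162,510

Regular income tax:
  CHF 136,000 × 16% = CHF 21,760
  CHF 563,000 × 25% = CHF 140,750
  → CHF 162,510

Parallel minimum levy:
  Adjusted income: CHF 699,000 + CHF 33,000 = CHF 732,000
  CHF 732,000 × 10% = CHF 73,200

CHF 162,510 > CHF 73,200, so the regular income tax governs.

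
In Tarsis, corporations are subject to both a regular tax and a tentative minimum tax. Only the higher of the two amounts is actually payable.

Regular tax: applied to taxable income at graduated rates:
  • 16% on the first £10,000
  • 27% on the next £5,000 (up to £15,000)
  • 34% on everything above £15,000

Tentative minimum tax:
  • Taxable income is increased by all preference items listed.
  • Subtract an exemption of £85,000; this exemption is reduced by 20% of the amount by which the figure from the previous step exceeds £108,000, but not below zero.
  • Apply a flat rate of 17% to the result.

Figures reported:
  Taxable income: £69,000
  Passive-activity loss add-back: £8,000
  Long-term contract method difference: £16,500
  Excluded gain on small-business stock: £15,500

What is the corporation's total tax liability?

£21,310

Tentative minimum tax:
  Adjusted income: £69,000 + £8,000 + £16,500 + £15,500 = £109,000
  Exemption: £85,000 − 20% × (£109,000 − £108,000) = £85,000 − £200 = £84,800
  Base: £109,000 − £84,800 = £24,200
  £24,200 × 17% = £4,114

Regular tax:
  £10,000 × 16% = £1,600
  £5,000 × 27% = £1,350
  £54,000 × 34% = £18,360
  → £21,310

£21,310 > £4,114, so the regular tax governs.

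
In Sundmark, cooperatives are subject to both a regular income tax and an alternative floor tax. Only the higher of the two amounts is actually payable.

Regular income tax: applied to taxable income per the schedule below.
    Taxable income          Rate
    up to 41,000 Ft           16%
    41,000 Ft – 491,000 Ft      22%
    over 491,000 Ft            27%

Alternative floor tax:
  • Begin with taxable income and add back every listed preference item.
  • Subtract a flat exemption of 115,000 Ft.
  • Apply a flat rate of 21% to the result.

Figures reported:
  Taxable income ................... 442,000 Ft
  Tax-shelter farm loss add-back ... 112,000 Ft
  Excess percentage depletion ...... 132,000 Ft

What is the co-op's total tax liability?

119,910 Ft

Alternative floor tax:
  Adjusted income: 442,000 Ft + 112,000 Ft + 132,000 Ft = 686,000 Ft
  Less exemption 115,000 Ft → base 571,000 Ft
  571,000 Ft × 21% = 119,910 Ft

Regular income tax:
  41,000 Ft × 16% = 6,560 Ft
  401,000 Ft × 22% = 88,220 Ft
  → 94,780 Ft

119,910 Ft > 94,780 Ft, so the alternative floor tax is the binding amount.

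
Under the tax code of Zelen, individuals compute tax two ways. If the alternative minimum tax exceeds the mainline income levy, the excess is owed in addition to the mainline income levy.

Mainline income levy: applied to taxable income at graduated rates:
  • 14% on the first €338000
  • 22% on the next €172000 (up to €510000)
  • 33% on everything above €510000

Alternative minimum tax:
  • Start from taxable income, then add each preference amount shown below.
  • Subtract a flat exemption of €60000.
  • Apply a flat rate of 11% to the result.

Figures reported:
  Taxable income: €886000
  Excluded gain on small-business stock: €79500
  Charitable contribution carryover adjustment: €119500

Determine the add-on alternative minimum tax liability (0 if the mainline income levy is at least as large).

Mainline income levy:
  €338000 × 14% = €47320
  €172000 × 22% = €37840
  €376000 × 33% = €124080
  → €209240

Alternative minimum tax:
  Adjusted income: €886000 + €79500 + €119500 = €1085000
  Less exemption €60000 → base €1025000
  €1025000 × 11% = €112750

€112750 ≤ €209240, so no add-on is due.

€0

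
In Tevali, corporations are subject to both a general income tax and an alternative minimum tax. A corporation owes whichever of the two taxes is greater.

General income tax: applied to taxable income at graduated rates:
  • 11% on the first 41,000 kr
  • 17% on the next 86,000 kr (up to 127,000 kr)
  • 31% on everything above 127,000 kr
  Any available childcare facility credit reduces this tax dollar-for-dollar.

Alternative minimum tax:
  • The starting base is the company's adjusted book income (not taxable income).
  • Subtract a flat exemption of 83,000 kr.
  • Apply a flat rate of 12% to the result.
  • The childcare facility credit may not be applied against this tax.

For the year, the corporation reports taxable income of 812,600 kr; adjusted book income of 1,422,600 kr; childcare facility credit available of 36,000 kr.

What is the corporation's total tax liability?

General income tax:
  41,000 kr × 11% = 4,510 kr
  86,000 kr × 17% = 14,620 kr
  685,600 kr × 31% = 212,536 kr
  → 231,666 kr
  Less childcare facility credit 36,000 kr → 195,666 kr

Alternative minimum tax:
  Base (adjusted book income): 1,422,600 kr
  Less exemption 83,000 kr → base 1,339,600 kr
  1,339,600 kr × 12% = 160,752 kr

195,666 kr > 160,752 kr, so the general income tax governs.

195,666 kr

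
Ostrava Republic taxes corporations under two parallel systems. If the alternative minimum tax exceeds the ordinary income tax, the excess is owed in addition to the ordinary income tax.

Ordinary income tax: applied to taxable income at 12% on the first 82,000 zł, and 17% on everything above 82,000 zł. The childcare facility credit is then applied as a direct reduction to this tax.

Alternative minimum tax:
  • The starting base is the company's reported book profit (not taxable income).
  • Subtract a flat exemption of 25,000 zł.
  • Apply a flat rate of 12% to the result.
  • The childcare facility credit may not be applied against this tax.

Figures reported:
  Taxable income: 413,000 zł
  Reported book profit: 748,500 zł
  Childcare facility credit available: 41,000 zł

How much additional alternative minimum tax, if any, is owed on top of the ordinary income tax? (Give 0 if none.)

61,710 zł

Alternative minimum tax:
  Base (reported book profit): 748,500 zł
  Less exemption 25,000 zł → base 723,500 zł
  723,500 zł × 12% = 86,820 zł

Ordinary income tax:
  82,000 zł × 12% = 9,840 zł
  331,000 zł × 17% = 56,270 zł
  → 66,110 zł
  Less childcare facility credit 41,000 zł → 25,110 zł

Excess of alternative minimum tax over ordinary income tax: 86,820 zł − 25,110 zł = 61,710 zł.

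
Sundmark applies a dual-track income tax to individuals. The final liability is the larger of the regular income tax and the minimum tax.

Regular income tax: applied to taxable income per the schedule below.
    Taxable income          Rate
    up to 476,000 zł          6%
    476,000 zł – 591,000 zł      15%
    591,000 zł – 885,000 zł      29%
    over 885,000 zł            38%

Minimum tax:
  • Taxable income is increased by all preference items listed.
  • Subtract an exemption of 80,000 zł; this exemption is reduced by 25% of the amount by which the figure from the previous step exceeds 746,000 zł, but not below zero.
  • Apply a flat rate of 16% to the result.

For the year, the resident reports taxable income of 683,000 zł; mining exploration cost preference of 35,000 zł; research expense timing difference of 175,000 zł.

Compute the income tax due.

135,960 zł

Minimum tax:
  Adjusted income: 683,000 zł + 35,000 zł + 175,000 zł = 893,000 zł
  Exemption: 80,000 zł − 25% × (893,000 zł − 746,000 zł) = 80,000 zł − 36,750 zł = 43,250 zł
  Base: 893,000 zł − 43,250 zł = 849,750 zł
  849,750 zł × 16% = 135,960 zł

Regular income tax:
  476,000 zł × 6% = 28,560 zł
  115,000 zł × 15% = 17,250 zł
  92,000 zł × 29% = 26,680 zł
  → 72,490 zł

135,960 zł > 72,490 zł, so the minimum tax is the binding amount.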